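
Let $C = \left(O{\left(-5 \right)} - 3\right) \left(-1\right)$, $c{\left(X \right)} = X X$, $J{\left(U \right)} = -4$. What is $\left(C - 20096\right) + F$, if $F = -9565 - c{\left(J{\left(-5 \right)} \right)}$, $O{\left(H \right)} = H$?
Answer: $-29669$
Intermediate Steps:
$c{\left(X \right)} = X^{2}$
$C = 8$ ($C = \left(-5 - 3\right) \left(-1\right) = \left(-8\right) \left(-1\right) = 8$)
$F = -9581$ ($F = -9565 - \left(-4\right)^{2} = -9565 - 16 = -9581$)
$\left(C - 20096\right) + F = \left(8 - 20096\right) - 9581 = -20088 - 9581 = -29669$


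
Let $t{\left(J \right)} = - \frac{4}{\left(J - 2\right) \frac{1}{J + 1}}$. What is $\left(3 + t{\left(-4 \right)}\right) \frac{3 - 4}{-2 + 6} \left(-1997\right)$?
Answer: $\frac{1997}{4} \approx 499.25$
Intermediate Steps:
$t{\left(J \right)} = - \frac{4 \left(1 + J\right)}{-2 + J}$ ($t{\left(J \right)} = - \frac{4}{\left(-2 + J\right) \frac{1}{1 + J}} = - \frac{4}{\frac{1}{1 + J} \left(-2 + J\right)} = - 4 \frac{1 + J}{-2 + J} = - \frac{4 \left(1 + J\right)}{-2 + J}$)
$\left(3 + t{\left(-4 \right)}\right) \frac{3 - 4}{-2 + 6} \left(-1997\right) = \left(3 + \frac{4 \left(-1 - -4\right)}{-2 - 4}\right) \frac{3 - 4}{-2 + 6} \left(-1997\right) = \left(3 + \frac{4 \left(-1 + 4\right)}{-6}\right) \left(- \frac{1}{4}\right) \left(-1997\right) = \left(3 + 4 \left(- \frac{1}{6}\right) 3\right) \left(\left(-1\right) \frac{1}{4}\right) \left(-1997\right) = \left(3 - 2\right) \left(- \frac{1}{4}\right) \left(-1997\right) = 1 \left(- \frac{1}{4}\right) \left(-1997\right) = \left(- \frac{1}{4}\right) \left(-1997\right) = \frac{1997}{4}$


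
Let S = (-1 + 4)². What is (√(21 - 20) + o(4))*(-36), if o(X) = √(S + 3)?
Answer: -36 - 72*√3 ≈ -160.71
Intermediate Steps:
S = 9 (S = 3² = 9)
o(X) = 2*√3 (o(X) = √(9 + 3) = √12 = 2*√3)
(√(21 - 20) + o(4))*(-36) = (√(21 - 20) + 2*√3)*(-36) = (√1 + 2*√3)*(-36) = (1 + 2*√3)*(-36) = -36 - 72*√3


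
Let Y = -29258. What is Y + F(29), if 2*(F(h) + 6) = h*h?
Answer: -57687/2 ≈ -28844.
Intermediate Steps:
F(h) = -6 + h**2/2 (F(h) = -6 + (h*h)/2 = -6 + h**2/2)
Y + F(29) = -29258 + (-6 + (1/2)*29**2) = -29258 + (-6 + (1/2)*841) = -29258 + (-6 + 841/2) = -29258 + 829/2 = -57687/2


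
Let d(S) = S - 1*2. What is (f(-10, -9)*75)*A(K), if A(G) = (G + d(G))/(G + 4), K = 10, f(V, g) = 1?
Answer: 675/7 ≈ 96.429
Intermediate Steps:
d(S) = -2 + S (d(S) = S - 2 = -2 + S)
A(G) = (-2 + 2*G)/(4 + G) (A(G) = (G + (-2 + G))/(G + 4) = (-2 + 2*G)/(4 + G))
(f(-10, -9)*75)*A(K) = (1*75)*(2*(-1 + 10)/(4 + 10)) = 75*(2*9/14) = 75*(2*(1/14)*9) = 75*(9/7) = 675/7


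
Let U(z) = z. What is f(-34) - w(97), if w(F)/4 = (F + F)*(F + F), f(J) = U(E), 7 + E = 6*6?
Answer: -150515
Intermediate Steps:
E = 29 (E = -7 + 6*6 = -7 + 36 = 29)
f(J) = 29
w(F) = 16*F² (w(F) = 4*((F + F)*(F + F)) = 4*((2*F)*(2*F)) = 4*(4*F²) = 16*F²)
f(-34) - w(97) = 29 - 16*97² = 29 - 16*9409 = 29 - 1*150544 = 29 - 150544 = -150515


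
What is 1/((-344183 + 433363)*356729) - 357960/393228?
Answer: -948984540889831/1042483218957180 ≈ -0.91031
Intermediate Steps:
1/((-344183 + 433363)*356729) - 357960/393228 = (1/356729)/89180 - 357960*1/393228 = (1/89180)*(1/356729) - 29830/32769 = 1/31813092220 - 29830/32769 = -948984540889831/1042483218957180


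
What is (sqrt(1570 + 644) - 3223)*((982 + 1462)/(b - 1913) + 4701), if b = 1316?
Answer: -9037462819/597 + 2804053*sqrt(246)/199 ≈ -1.4917e+7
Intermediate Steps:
(sqrt(1570 + 644) - 3223)*((982 + 1462)/(b - 1913) + 4701) = (sqrt(1570 + 644) - 3223)*((982 + 1462)/(1316 - 1913) + 4701) = (sqrt(2214) - 3223)*(2444/(-597) + 4701) = (3*sqrt(246) - 3223)*(2444*(-1/597) + 4701) = (-3223 + 3*sqrt(246))*(-2444/597 + 4701) = (-3223 + 3*sqrt(246))*(2804053/597) = -9037462819/597 + 2804053*sqrt(246)/199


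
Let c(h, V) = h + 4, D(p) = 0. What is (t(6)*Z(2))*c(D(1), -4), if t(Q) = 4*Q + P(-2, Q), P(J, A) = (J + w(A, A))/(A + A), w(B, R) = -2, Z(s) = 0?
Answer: 0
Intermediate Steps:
c(h, V) = 4 + h
P(J, A) = (-2 + J)/(2*A) (P(J, A) = (J - 2)/(A + A) = (-2 + J)/((2*A)) = (-2 + J)*(1/(2*A)) = (-2 + J)/(2*A))
t(Q) = -2/Q + 4*Q (t(Q) = 4*Q + (-2 - 2)/(2*Q) = 4*Q + (½)*(-4)/Q = 4*Q - 2/Q = -2/Q + 4*Q)
(t(6)*Z(2))*c(D(1), -4) = ((-2/6 + 4*6)*0)*(4 + 0) = ((-2*⅙ + 24)*0)*4 = ((-⅓ + 24)*0)*4 = ((71/3)*0)*4 = 0*4 = 0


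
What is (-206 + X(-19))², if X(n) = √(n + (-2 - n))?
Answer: (206 - I*√2)² ≈ 42434.0 - 582.7*I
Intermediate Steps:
X(n) = I*√2 (X(n) = √(-2) = I*√2)
(-206 + X(-19))² = (-206 + I*√2)²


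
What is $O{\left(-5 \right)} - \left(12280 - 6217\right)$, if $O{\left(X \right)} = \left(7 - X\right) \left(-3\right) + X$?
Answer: $-6104$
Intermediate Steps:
$O{\left(X \right)} = -21 + 4 X$ ($O{\left(X \right)} = \left(-21 + 3 X\right) + X = -21 + 4 X$)
$O{\left(-5 \right)} - \left(12280 - 6217\right) = \left(-21 + 4 \left(-5\right)\right) - \left(12280 - 6217\right) = \left(-21 - 20\right) - 6063 = -41 - 6063 = -6104$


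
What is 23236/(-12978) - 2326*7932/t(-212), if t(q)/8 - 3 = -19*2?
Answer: 2137816193/32445 ≈ 65891.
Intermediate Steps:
t(q) = -280 (t(q) = 24 + 8*(-19*2) = 24 + 8*(-38) = 24 - 304 = -280)
23236/(-12978) - 2326*7932/t(-212) = 23236/(-12978) - 2326/((-280/7932)) = 23236*(-1/12978) - 2326/((-280*1/7932)) = -11618/6489 - 2326/(-70/1983) = -11618/6489 - 2326*(-1983/70) = -11618/6489 + 2306229/35 = 2137816193/32445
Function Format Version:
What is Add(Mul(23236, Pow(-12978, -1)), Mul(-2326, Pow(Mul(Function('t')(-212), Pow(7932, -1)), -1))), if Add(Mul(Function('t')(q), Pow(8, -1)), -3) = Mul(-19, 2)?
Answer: Rational(2137816193, 32445) ≈ 65891.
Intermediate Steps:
Function('t')(q) = -280 (Function('t')(q) = Add(24, Mul(8, Mul(-19, 2))) = Add(24, Mul(8, -38)) = Add(24, -304) = -280)
Add(Mul(23236, Pow(-12978, -1)), Mul(-2326, Pow(Mul(Function('t')(-212), Pow(7932, -1)), -1))) = Add(Mul(23236, Pow(-12978, -1)), Mul(-2326, Pow(Mul(-280, Pow(7932, -1)), -1))) = Add(Mul(23236, Rational(-1, 12978)), Mul(-2326, Pow(Mul(-280, Rational(1, 7932)), -1))) = Add(Rational(-11618, 6489), Mul(-2326, Pow(Rational(-70, 1983), -1))) = Add(Rational(-11618, 6489), Mul(-2326, Rational(-1983, 70))) = Add(Rational(-11618, 6489), Rational(2306229, 35)) = Rational(2137816193, 32445)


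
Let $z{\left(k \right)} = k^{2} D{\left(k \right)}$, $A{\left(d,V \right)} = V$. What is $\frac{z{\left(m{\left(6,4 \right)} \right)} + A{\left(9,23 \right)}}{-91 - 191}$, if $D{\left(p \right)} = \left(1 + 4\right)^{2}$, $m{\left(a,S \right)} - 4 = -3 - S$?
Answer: $- \frac{124}{141} \approx -0.87943$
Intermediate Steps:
$m{\left(a,S \right)} = 1 - S$ ($m{\left(a,S \right)} = 4 - \left(3 + S\right) = 1 - S$)
$D{\left(p \right)} = 25$ ($D{\left(p \right)} = 5^{2} = 25$)
$z{\left(k \right)} = 25 k^{2}$ ($z{\left(k \right)} = k^{2} \cdot 25 = 25 k^{2}$)
$\frac{z{\left(m{\left(6,4 \right)} \right)} + A{\left(9,23 \right)}}{-91 - 191} = \frac{25 \left(1 - 4\right)^{2} + 23}{-91 - 191} = \frac{25 \left(1 - 4\right)^{2} + 23}{-282} = \left(25 \left(-3\right)^{2} + 23\right) \left(- \frac{1}{282}\right) = \left(25 \cdot 9 + 23\right) \left(- \frac{1}{282}\right) = \left(225 + 23\right) \left(- \frac{1}{282}\right) = 248 \left(- \frac{1}{282}\right) = - \frac{124}{141}$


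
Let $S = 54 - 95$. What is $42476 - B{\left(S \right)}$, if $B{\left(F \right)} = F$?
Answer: $42517$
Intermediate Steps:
$S = -41$
$42476 - B{\left(S \right)} = 42476 - -41 = 42476 + 41 = 42517$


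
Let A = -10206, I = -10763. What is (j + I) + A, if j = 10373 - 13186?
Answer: -23782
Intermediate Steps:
j = -2813
(j + I) + A = (-2813 - 10763) - 10206 = -13576 - 10206 = -23782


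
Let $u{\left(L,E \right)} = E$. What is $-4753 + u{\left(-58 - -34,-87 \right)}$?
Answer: $-4840$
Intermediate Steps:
$-4753 + u{\left(-58 - -34,-87 \right)} = -4753 - 87 = -4840$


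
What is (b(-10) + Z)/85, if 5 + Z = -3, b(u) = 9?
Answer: 1/85 ≈ 0.011765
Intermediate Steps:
Z = -8 (Z = -5 - 3 = -8)
(b(-10) + Z)/85 = (9 - 8)/85 = (1/85)*1 = 1/85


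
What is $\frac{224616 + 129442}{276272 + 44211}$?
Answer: $\frac{354058}{320483} \approx 1.1048$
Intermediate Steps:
$\frac{224616 + 129442}{276272 + 44211} = \frac{354058}{320483}$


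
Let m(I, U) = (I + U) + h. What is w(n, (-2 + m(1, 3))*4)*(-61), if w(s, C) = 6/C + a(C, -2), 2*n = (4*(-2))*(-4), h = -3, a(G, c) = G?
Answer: 671/2 ≈ 335.50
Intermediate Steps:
m(I, U) = -3 + I + U (m(I, U) = (I + U) - 3 = -3 + I + U)
n = 16 (n = ((4*(-2))*(-4))/2 = (-8*(-4))/2 = (½)*32 = 16)
w(s, C) = C + 6/C (w(s, C) = 6/C + C = C + 6/C)
w(n, (-2 + m(1, 3))*4)*(-61) = ((-2 + (-3 + 1 + 3))*4 + 6/(((-2 + (-3 + 1 + 3))*4)))*(-61) = ((-2 + 1)*4 + 6/(((-2 + 1)*4)))*(-61) = (-1*4 + 6/((-1*4)))*(-61) = (-4 + 6/(-4))*(-61) = (-4 + 6*(-¼))*(-61) = (-4 - 3/2)*(-61) = -11/2*(-61) = 671/2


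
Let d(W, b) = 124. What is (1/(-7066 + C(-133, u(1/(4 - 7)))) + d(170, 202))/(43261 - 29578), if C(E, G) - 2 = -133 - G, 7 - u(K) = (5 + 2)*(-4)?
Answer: 896767/98955456 ≈ 0.0090623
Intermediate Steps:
u(K) = 35 (u(K) = 7 - (5 + 2)*(-4) = 7 - 7*(-4) = 7 - 1*(-28) = 7 + 28 = 35)
C(E, G) = -131 - G (C(E, G) = 2 + (-133 - G) = -131 - G)
(1/(-7066 + C(-133, u(1/(4 - 7)))) + d(170, 202))/(43261 - 29578) = (1/(-7066 + (-131 - 1*35)) + 124)/(43261 - 29578) = (1/(-7066 + (-131 - 35)) + 124)/13683 = (1/(-7066 - 166) + 124)*(1/13683) = (1/(-7232) + 124)*(1/13683) = (-1/7232 + 124)*(1/13683) = (896767/7232)*(1/13683) = 896767/98955456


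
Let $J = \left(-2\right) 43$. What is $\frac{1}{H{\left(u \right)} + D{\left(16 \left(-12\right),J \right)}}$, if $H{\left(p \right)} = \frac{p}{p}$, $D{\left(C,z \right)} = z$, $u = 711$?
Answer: $- \frac{1}{85} \approx -0.011765$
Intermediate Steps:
$J = -86$
$H{\left(p \right)} = 1$
$\frac{1}{H{\left(u \right)} + D{\left(16 \left(-12\right),J \right)}} = \frac{1}{1 - 86} = \frac{1}{-85} = - \frac{1}{85}$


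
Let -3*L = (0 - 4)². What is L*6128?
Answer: -98048/3 ≈ -32683.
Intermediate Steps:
L = -16/3 (L = -(0 - 4)²/3 = -⅓*(-4)² = -⅓*16 = -16/3 ≈ -5.3333)
L*6128 = -16/3*6128 = -98048/3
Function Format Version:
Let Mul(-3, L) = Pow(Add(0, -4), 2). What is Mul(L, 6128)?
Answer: Rational(-98048, 3) ≈ -32683.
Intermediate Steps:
L = Rational(-16, 3) (L = Mul(Rational(-1, 3), Pow(Add(0, -4), 2)) = Mul(Rational(-1, 3), Pow(-4, 2)) = Mul(Rational(-1, 3), 16) = Rational(-16, 3) ≈ -5.3333)
Mul(L, 6128) = Mul(Rational(-16, 3), 6128) = Rational(-98048, 3)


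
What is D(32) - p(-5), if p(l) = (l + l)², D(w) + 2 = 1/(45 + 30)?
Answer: -7649/75 ≈ -101.99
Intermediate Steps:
D(w) = -149/75 (D(w) = -2 + 1/(45 + 30) = -2 + 1/75 = -149/75)
p(l) = 4*l² (p(l) = (2*l)² = 4*l²)
D(32) - p(-5) = -149/75 - 4*(-5)² = -149/75 - 4*25 = -149/75 - 1*100 = -149/75 - 100 = -7649/75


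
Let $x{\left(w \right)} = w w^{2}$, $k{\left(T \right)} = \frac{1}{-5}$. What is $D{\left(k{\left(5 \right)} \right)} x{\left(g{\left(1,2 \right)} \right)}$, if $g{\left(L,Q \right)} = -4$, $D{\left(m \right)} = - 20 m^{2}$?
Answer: $\frac{256}{5} \approx 51.2$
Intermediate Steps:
$k{\left(T \right)} = - \frac{1}{5}$
$x{\left(w \right)} = w^{3}$
$D{\left(k{\left(5 \right)} \right)} x{\left(g{\left(1,2 \right)} \right)} = - 20 \left(- \frac{1}{5}\right)^{2} \left(-4\right)^{3} = \left(-20\right) \frac{1}{25} \left(-64\right) = \left(- \frac{4}{5}\right) \left(-64\right) = \frac{256}{5}$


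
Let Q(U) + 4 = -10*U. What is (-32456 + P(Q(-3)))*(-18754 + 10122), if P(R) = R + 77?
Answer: 279271096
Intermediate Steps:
Q(U) = -4 - 10*U
P(R) = 77 + R
(-32456 + P(Q(-3)))*(-18754 + 10122) = (-32456 + (77 + (-4 - 10*(-3))))*(-18754 + 10122) = (-32456 + (77 + (-4 + 30)))*(-8632) = (-32456 + (77 + 26))*(-8632) = (-32456 + 103)*(-8632) = -32353*(-8632) = 279271096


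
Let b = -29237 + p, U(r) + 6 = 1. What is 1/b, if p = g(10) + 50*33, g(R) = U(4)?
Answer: -1/27592 ≈ -3.6242e-5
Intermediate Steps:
U(r) = -5 (U(r) = -6 + 1 = -5)
g(R) = -5
p = 1645 (p = -5 + 50*33 = -5 + 1650 = 1645)
b = -27592 (b = -29237 + 1645 = -27592)
1/b = 1/(-27592) = -1/27592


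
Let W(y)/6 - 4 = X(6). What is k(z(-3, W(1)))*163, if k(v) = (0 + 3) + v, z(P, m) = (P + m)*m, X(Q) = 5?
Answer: 449391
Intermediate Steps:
W(y) = 54 (W(y) = 24 + 6*5 = 24 + 30 = 54)
z(P, m) = m*(P + m)
k(v) = 3 + v
k(z(-3, W(1)))*163 = (3 + 54*(-3 + 54))*163 = (3 + 54*51)*163 = (3 + 2754)*163 = 2757*163 = 449391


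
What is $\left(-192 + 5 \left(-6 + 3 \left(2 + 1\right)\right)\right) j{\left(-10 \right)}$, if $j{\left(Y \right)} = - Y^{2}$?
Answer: $17700$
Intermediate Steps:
$\left(-192 + 5 \left(-6 + 3 \left(2 + 1\right)\right)\right) j{\left(-10 \right)} = \left(-192 + 5 \left(-6 + 3 \left(2 + 1\right)\right)\right) \left(- \left(-10\right)^{2}\right) = \left(-192 + 5 \left(-6 + 3 \cdot 3\right)\right) \left(\left(-1\right) 100\right) = \left(-192 + 5 \left(-6 + 9\right)\right) \left(-100\right) = \left(-192 + 5 \cdot 3\right) \left(-100\right) = \left(-192 + 15\right) \left(-100\right) = \left(-177\right) \left(-100\right) = 17700$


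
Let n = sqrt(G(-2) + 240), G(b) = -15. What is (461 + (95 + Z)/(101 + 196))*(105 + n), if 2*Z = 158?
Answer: 1827880/33 ≈ 55390.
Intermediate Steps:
Z = 79 (Z = (1/2)*158 = 79)
n = 15 (n = sqrt(-15 + 240) = sqrt(225) = 15)
(461 + (95 + Z)/(101 + 196))*(105 + n) = (461 + (95 + 79)/(101 + 196))*(105 + 15) = (461 + 174/297)*120 = (461 + 174*(1/297))*120 = (461 + 58/99)*120 = (45697/99)*120 = 1827880/33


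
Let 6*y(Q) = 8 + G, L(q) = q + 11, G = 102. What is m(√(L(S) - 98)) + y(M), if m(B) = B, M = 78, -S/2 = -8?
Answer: 55/3 + I*√71 ≈ 18.333 + 8.4261*I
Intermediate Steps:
S = 16 (S = -2*(-8) = 16)
L(q) = 11 + q
y(Q) = 55/3 (y(Q) = (8 + 102)/6 = (⅙)*110 = 55/3)
m(√(L(S) - 98)) + y(M) = √((11 + 16) - 98) + 55/3 = √(27 - 98) + 55/3 = √(-71) + 55/3 = I*√71 + 55/3 = 55/3 + I*√71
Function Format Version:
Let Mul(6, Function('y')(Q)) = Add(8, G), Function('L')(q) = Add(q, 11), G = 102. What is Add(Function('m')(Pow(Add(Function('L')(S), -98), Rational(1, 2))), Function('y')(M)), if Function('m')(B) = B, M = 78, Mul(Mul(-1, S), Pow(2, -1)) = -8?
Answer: Add(Rational(55, 3), Mul(I, Pow(71, Rational(1, 2)))) ≈ Add(18.333, Mul(8.4261, I))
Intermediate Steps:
S = 16 (S = Mul(-2, -8) = 16)
Function('L')(q) = Add(11, q)
Function('y')(Q) = Rational(55, 3) (Function('y')(Q) = Mul(Rational(1, 6), Add(8, 102)) = Mul(Rational(1, 6), 110) = Rational(55, 3))
Add(Function('m')(Pow(Add(Function('L')(S), -98), Rational(1, 2))), Function('y')(M)) = Add(Pow(Add(Add(11, 16), -98), Rational(1, 2)), Rational(55, 3)) = Add(Pow(Add(27, -98), Rational(1, 2)), Rational(55, 3)) = Add(Pow(-71, Rational(1, 2)), Rational(55, 3)) = Add(Mul(I, Pow(71, Rational(1, 2))), Rational(55, 3)) = Add(Rational(55, 3), Mul(I, Pow(71, Rational(1, 2))))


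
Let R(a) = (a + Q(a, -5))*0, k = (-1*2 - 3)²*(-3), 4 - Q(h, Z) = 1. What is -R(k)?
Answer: 0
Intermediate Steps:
Q(h, Z) = 3 (Q(h, Z) = 4 - 1*1 = 4 - 1 = 3)
k = -75 (k = (-2 - 3)²*(-3) = (-5)²*(-3) = 25*(-3) = -75)
R(a) = 0 (R(a) = (a + 3)*0 = (3 + a)*0 = 0)
-R(k) = -1*0 = 0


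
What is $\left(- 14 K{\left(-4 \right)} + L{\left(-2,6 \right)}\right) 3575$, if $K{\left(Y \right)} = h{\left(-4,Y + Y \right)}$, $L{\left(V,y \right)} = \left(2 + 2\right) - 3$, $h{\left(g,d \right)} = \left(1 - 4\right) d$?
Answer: $-1197625$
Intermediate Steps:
$h{\left(g,d \right)} = - 3 d$
$L{\left(V,y \right)} = 1$ ($L{\left(V,y \right)} = 4 - 3 = 1$)
$K{\left(Y \right)} = - 6 Y$ ($K{\left(Y \right)} = - 3 \left(Y + Y\right) = - 3 \cdot 2 Y = - 6 Y$)
$\left(- 14 K{\left(-4 \right)} + L{\left(-2,6 \right)}\right) 3575 = \left(- 14 \left(\left(-6\right) \left(-4\right)\right) + 1\right) 3575 = \left(\left(-14\right) 24 + 1\right) 3575 = \left(-336 + 1\right) 3575 = \left(-335\right) 3575 = -1197625$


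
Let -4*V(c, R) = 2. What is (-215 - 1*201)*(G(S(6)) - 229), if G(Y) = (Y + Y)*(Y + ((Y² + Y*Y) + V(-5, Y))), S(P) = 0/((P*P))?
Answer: 95264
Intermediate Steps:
V(c, R) = -½ (V(c, R) = -¼*2 = -½)
S(P) = 0 (S(P) = 0/(P²) = 0/P² = 0)
G(Y) = 2*Y*(-½ + Y + 2*Y²) (G(Y) = (Y + Y)*(Y + ((Y² + Y*Y) - ½)) = (2*Y)*(Y + ((Y² + Y²) - ½)) = (2*Y)*(Y + (2*Y² - ½)) = (2*Y)*(Y + (-½ + 2*Y²)) = (2*Y)*(-½ + Y + 2*Y²) = 2*Y*(-½ + Y + 2*Y²))
(-215 - 1*201)*(G(S(6)) - 229) = (-215 - 1*201)*(0*(-1 + 2*0 + 4*0²) - 229) = (-215 - 201)*(0*(-1 + 0 + 4*0) - 229) = -416*(0*(-1 + 0 + 0) - 229) = -416*(0*(-1) - 229) = -416*(0 - 229) = -416*(-229) = 95264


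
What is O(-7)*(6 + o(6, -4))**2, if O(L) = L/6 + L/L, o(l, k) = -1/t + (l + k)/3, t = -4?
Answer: -6889/864 ≈ -7.9734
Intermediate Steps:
o(l, k) = 1/4 + k/3 + l/3 (o(l, k) = -1/(-4) + (l + k)/3 = -1*(-1/4) + (k + l)*(1/3) = 1/4 + (k/3 + l/3) = 1/4 + k/3 + l/3)
O(L) = 1 + L/6 (O(L) = L*(1/6) + 1 = L/6 + 1 = 1 + L/6)
O(-7)*(6 + o(6, -4))**2 = (1 + (1/6)*(-7))*(6 + (1/4 + (1/3)*(-4) + (1/3)*6))**2 = (1 - 7/6)*(6 + (1/4 - 4/3 + 2))**2 = -(6 + 11/12)**2/6 = -(83/12)**2/6 = -1/6*6889/144 = -6889/864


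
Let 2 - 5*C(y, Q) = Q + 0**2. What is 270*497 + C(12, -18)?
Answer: 134194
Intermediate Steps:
C(y, Q) = 2/5 - Q/5 (C(y, Q) = 2/5 - (Q + 0**2)/5 = 2/5 - (Q + 0)/5 = 2/5 - Q/5)
270*497 + C(12, -18) = 270*497 + (2/5 - 1/5*(-18)) = 134190 + (2/5 + 18/5) = 134190 + 4 = 134194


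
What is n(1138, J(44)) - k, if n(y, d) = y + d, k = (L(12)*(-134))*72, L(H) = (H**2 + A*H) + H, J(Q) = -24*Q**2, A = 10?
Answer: 2617522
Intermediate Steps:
L(H) = H**2 + 11*H (L(H) = (H**2 + 10*H) + H = H**2 + 11*H)
k = -2662848 (k = ((12*(11 + 12))*(-134))*72 = ((12*23)*(-134))*72 = (276*(-134))*72 = -36984*72 = -2662848)
n(y, d) = d + y
n(1138, J(44)) - k = (-24*44**2 + 1138) - 1*(-2662848) = (-24*1936 + 1138) + 2662848 = (-46464 + 1138) + 2662848 = -45326 + 2662848 = 2617522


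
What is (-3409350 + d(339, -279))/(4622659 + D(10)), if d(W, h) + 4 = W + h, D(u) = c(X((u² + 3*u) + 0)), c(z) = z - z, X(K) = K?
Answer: -3409294/4622659 ≈ -0.73752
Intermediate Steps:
c(z) = 0
D(u) = 0
d(W, h) = -4 + W + h (d(W, h) = -4 + (W + h) = -4 + W + h)
(-3409350 + d(339, -279))/(4622659 + D(10)) = (-3409350 + (-4 + 339 - 279))/(4622659 + 0) = (-3409350 + 56)/4622659 = -3409294*1/4622659 = -3409294/4622659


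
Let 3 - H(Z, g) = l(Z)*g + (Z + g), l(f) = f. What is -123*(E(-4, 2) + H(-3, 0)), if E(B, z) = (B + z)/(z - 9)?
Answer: -5412/7 ≈ -773.14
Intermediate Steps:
E(B, z) = (B + z)/(-9 + z)
H(Z, g) = 3 - Z - g - Z*g (H(Z, g) = 3 - (Z*g + (Z + g)) = 3 - (Z + g + Z*g) = 3 + (-Z - g - Z*g) = 3 - Z - g - Z*g)
-123*(E(-4, 2) + H(-3, 0)) = -123*((-4 + 2)/(-9 + 2) + (3 - 1*(-3) - 1*0 - 1*(-3)*0)) = -123*(-2/(-7) + (3 + 3 + 0 + 0)) = -123*(-⅐*(-2) + 6) = -123*(2/7 + 6) = -123*44/7 = -5412/7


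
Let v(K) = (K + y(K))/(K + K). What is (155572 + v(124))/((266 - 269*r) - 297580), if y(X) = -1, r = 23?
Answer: -38581979/75268248 ≈ -0.51259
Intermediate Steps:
v(K) = (-1 + K)/(2*K) (v(K) = (K - 1)/(K + K) = (-1 + K)/((2*K)) = (-1 + K)*(1/(2*K)) = (-1 + K)/(2*K))
(155572 + v(124))/((266 - 269*r) - 297580) = (155572 + (½)*(-1 + 124)/124)/((266 - 269*23) - 297580) = (155572 + (½)*(1/124)*123)/((266 - 6187) - 297580) = (155572 + 123/248)/(-5921 - 297580) = (38581979/248)/(-303501) = (38581979/248)*(-1/303501) = -38581979/75268248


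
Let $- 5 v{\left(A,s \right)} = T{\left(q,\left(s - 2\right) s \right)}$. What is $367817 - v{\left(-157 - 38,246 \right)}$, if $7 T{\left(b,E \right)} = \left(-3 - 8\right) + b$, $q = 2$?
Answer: $\frac{12873586}{35} \approx 3.6782 \cdot 10^{5}$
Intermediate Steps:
$T{\left(b,E \right)} = - \frac{11}{7} + \frac{b}{7}$ ($T{\left(b,E \right)} = \frac{\left(-3 - 8\right) + b}{7} = \frac{-11 + b}{7} = - \frac{11}{7} + \frac{b}{7}$)
$v{\left(A,s \right)} = \frac{9}{35}$ ($v{\left(A,s \right)} = - \frac{- \frac{11}{7} + \frac{1}{7} \cdot 2}{5} = - \frac{- \frac{11}{7} + \frac{2}{7}}{5} = \left(- \frac{1}{5}\right) \left(- \frac{9}{7}\right) = \frac{9}{35}$)
$367817 - v{\left(-157 - 38,246 \right)} = 367817 - \frac{9}{35} = \frac{12873586}{35}$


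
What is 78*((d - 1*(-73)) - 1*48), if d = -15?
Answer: 780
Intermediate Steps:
78*((d - 1*(-73)) - 1*48) = 78*((-15 - 1*(-73)) - 1*48) = 78*((-15 + 73) - 48) = 78*(58 - 48) = 78*10 = 780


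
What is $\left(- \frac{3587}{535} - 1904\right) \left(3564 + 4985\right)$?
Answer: $- \frac{8739018623}{535} \approx -1.6335 \cdot 10^{7}$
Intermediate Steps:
$\left(- \frac{3587}{535} - 1904\right) \left(3564 + 4985\right) = \left(\left(-3587\right) \frac{1}{535} - 1904\right) 8549 = \left(- \frac{3587}{535} - 1904\right) 8549 = \left(- \frac{1022227}{535}\right) 8549 = - \frac{8739018623}{535}$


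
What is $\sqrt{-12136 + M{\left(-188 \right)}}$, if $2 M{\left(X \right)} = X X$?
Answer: $4 \sqrt{346} \approx 74.404$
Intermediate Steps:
$M{\left(X \right)} = \frac{X^{2}}{2}$ ($M{\left(X \right)} = \frac{X X}{2} = \frac{X^{2}}{2}$)
$\sqrt{-12136 + M{\left(-188 \right)}} = \sqrt{-12136 + \frac{\left(-188\right)^{2}}{2}} = \sqrt{-12136 + \frac{1}{2} \cdot 35344} = \sqrt{-12136 + 17672} = \sqrt{5536} = 4 \sqrt{346}$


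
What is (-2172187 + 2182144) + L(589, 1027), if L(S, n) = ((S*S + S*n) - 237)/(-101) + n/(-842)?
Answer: 45423213/85042 ≈ 534.13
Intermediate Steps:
L(S, n) = 237/101 - S²/101 - n/842 - S*n/101 (L(S, n) = ((S² + S*n) - 237)*(-1/101) + n*(-1/842) = (-237 + S² + S*n)*(-1/101) - n/842 = (237/101 - S²/101 - S*n/101) - n/842 = 237/101 - S²/101 - n/842 - S*n/101)
(-2172187 + 2182144) + L(589, 1027) = (-2172187 + 2182144) + (237/101 - 1/101*589² - 1/842*1027 - 1/101*589*1027) = 9957 + (237/101 - 1/101*346921 - 1027/842 - 604903/101) = 9957 + (237/101 - 346921/101 - 1027/842 - 604903/101) = 9957 - 801339981/85042 = 45423213/85042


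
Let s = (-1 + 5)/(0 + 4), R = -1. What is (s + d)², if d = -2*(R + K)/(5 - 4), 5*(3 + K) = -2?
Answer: 2401/25 ≈ 96.040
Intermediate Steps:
K = -17/5 (K = -3 + (⅕)*(-2) = -3 - ⅖ = -17/5 ≈ -3.4000)
d = 44/5 (d = -2*(-1 - 17/5)/(5 - 4) = -(-44)/(5*1) = -(-44)/5 = -2*(-22/5) = 44/5 ≈ 8.8000)
s = 1 (s = 4/4 = 4*(¼) = 1)
(s + d)² = (1 + 44/5)² = (49/5)² = 2401/25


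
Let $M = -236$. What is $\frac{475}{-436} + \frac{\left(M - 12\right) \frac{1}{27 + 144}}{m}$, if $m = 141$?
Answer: $- \frac{11560853}{10512396} \approx -1.0997$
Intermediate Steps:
$\frac{475}{-436} + \frac{\left(M - 12\right) \frac{1}{27 + 144}}{m} = \frac{475}{-436} + \frac{\left(-236 - 12\right) \frac{1}{27 + 144}}{141} = 475 \left(- \frac{1}{436}\right) + - \frac{248}{171} \cdot \frac{1}{141} = - \frac{475}{436} + \left(-248\right) \frac{1}{171} \cdot \frac{1}{141} = - \frac{475}{436} - \frac{248}{24111} = - \frac{11560853}{10512396}$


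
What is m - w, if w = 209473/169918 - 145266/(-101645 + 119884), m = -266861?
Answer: -827017242921981/3099134402 ≈ -2.6685e+5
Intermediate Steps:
w = -20862730141/3099134402 (w = 209473*(1/169918) - 145266/18239 = 209473/169918 - 145266*1/18239 = 209473/169918 - 145266/18239 = -20862730141/3099134402 ≈ -6.7318)
m - w = -266861 - 1*(-20862730141/3099134402) = -266861 + 20862730141/3099134402 = -827017242921981/3099134402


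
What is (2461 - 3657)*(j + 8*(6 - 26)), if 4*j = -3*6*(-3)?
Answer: 175214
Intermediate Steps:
j = 27/2 (j = (-3*6*(-3))/4 = (-18*(-3))/4 = (¼)*54 = 27/2 ≈ 13.500)
(2461 - 3657)*(j + 8*(6 - 26)) = (2461 - 3657)*(27/2 + 8*(6 - 26)) = -1196*(27/2 + 8*(-20)) = -1196*(27/2 - 160) = -1196*(-293/2) = 175214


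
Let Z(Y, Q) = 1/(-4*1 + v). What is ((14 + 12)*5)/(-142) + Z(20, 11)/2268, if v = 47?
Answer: -6338989/6924204 ≈ -0.91548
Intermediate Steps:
Z(Y, Q) = 1/43 (Z(Y, Q) = 1/(-4*1 + 47) = 1/(-4 + 47) = 1/43)
((14 + 12)*5)/(-142) + Z(20, 11)/2268 = ((14 + 12)*5)/(-142) + (1/43)/2268 = (26*5)*(-1/142) + (1/43)*(1/2268) = 130*(-1/142) + 1/97524 = -65/71 + 1/97524 = -6338989/6924204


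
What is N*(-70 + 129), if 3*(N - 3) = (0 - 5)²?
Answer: 2006/3 ≈ 668.67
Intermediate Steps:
N = 34/3 (N = 3 + (0 - 5)²/3 = 3 + (⅓)*(-5)² = 3 + (⅓)*25 = 3 + 25/3 = 34/3 ≈ 11.333)
N*(-70 + 129) = 34*(-70 + 129)/3 = (34/3)*59 = 2006/3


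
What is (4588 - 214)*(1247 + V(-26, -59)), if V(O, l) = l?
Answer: 5196312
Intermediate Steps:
(4588 - 214)*(1247 + V(-26, -59)) = (4588 - 214)*(1247 - 59) = 4374*1188 = 5196312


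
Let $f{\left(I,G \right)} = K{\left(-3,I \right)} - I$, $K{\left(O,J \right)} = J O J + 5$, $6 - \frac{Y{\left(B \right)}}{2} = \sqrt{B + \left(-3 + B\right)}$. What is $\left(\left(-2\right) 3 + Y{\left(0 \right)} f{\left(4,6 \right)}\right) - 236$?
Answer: $-806 + 94 i \sqrt{3} \approx -806.0 + 162.81 i$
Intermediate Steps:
$Y{\left(B \right)} = 12 - 2 \sqrt{-3 + 2 B}$ ($Y{\left(B \right)} = 12 - 2 \sqrt{B + \left(-3 + B\right)} = 12 - 2 \sqrt{-3 + 2 B}$)
$K{\left(O,J \right)} = 5 + O J^{2}$ ($K{\left(O,J \right)} = O J^{2} + 5 = 5 + O J^{2}$)
$f{\left(I,G \right)} = 5 - I - 3 I^{2}$ ($f{\left(I,G \right)} = \left(5 - 3 I^{2}\right) - I = 5 - I - 3 I^{2}$)
$\left(\left(-2\right) 3 + Y{\left(0 \right)} f{\left(4,6 \right)}\right) - 236 = \left(\left(-2\right) 3 + \left(12 - 2 \sqrt{-3 + 2 \cdot 0}\right) \left(5 - 4 - 3 \cdot 4^{2}\right)\right) - 236 = \left(-6 + \left(12 - 2 \sqrt{-3 + 0}\right) \left(5 - 4 - 48\right)\right) - 236 = \left(-6 + \left(12 - 2 \sqrt{-3}\right) \left(5 - 4 - 48\right)\right) - 236 = \left(-6 + \left(12 - 2 i \sqrt{3}\right) \left(-47\right)\right) - 236 = \left(-6 - \left(564 - 94 i \sqrt{3}\right)\right) - 236 = \left(-570 + 94 i \sqrt{3}\right) - 236 = -806 + 94 i \sqrt{3}$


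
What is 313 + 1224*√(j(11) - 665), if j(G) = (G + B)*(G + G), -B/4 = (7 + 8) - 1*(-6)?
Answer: 313 + 1224*I*√2271 ≈ 313.0 + 58330.0*I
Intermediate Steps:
B = -84 (B = -4*((7 + 8) - 1*(-6)) = -4*(15 + 6) = -4*21 = -84)
j(G) = 2*G*(-84 + G) (j(G) = (G - 84)*(G + G) = (-84 + G)*(2*G) = 2*G*(-84 + G))
313 + 1224*√(j(11) - 665) = 313 + 1224*√(2*11*(-84 + 11) - 665) = 313 + 1224*√(2*11*(-73) - 665) = 313 + 1224*√(-1606 - 665) = 313 + 1224*√(-2271) = 313 + 1224*(I*√2271) = 313 + 1224*I*√2271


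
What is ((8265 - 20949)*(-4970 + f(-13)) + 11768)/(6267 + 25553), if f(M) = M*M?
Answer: 15226913/7955 ≈ 1914.1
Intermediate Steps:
f(M) = M**2
((8265 - 20949)*(-4970 + f(-13)) + 11768)/(6267 + 25553) = ((8265 - 20949)*(-4970 + (-13)**2) + 11768)/(6267 + 25553) = (-12684*(-4970 + 169) + 11768)/31820 = (-12684*(-4801) + 11768)*(1/31820) = (60895884 + 11768)*(1/31820) = 60907652*(1/31820) = 15226913/7955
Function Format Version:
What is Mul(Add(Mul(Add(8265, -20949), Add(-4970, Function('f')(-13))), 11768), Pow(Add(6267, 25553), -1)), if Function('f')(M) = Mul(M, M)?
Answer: Rational(15226913, 7955) ≈ 1914.1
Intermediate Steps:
Function('f')(M) = Pow(M, 2)
Mul(Add(Mul(Add(8265, -20949), Add(-4970, Function('f')(-13))), 11768), Pow(Add(6267, 25553), -1)) = Mul(Add(Mul(Add(8265, -20949), Add(-4970, Pow(-13, 2))), 11768), Pow(Add(6267, 25553), -1)) = Mul(Add(Mul(-12684, Add(-4970, 169)), 11768), Pow(31820, -1)) = Mul(Add(Mul(-12684, -4801), 11768), Rational(1, 31820)) = Mul(Add(60895884, 11768), Rational(1, 31820)) = Mul(60907652, Rational(1, 31820)) = Rational(15226913, 7955)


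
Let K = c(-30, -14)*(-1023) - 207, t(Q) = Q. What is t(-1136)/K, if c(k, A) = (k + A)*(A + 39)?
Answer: -1136/1125093 ≈ -0.0010097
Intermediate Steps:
c(k, A) = (39 + A)*(A + k) (c(k, A) = (A + k)*(39 + A) = (39 + A)*(A + k))
K = 1125093 (K = ((-14)² + 39*(-14) + 39*(-30) - 14*(-30))*(-1023) - 207 = (196 - 546 - 1170 + 420)*(-1023) - 207 = -1100*(-1023) - 207 = 1125300 - 207 = 1125093)
t(-1136)/K = -1136/1125093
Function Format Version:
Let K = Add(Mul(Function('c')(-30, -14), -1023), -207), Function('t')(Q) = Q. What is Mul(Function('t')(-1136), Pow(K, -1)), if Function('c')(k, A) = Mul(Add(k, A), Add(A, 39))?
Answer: Rational(-1136, 1125093) ≈ -0.0010097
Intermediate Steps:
Function('c')(k, A) = Mul(Add(39, A), Add(A, k)) (Function('c')(k, A) = Mul(Add(A, k), Add(39, A)) = Mul(Add(39, A), Add(A, k)))
K = 1125093 (K = Add(Mul(Add(Pow(-14, 2), Mul(39, -14), Mul(39, -30), Mul(-14, -30)), -1023), -207) = Add(Mul(Add(196, -546, -1170, 420), -1023), -207) = Add(Mul(-1100, -1023), -207) = Add(1125300, -207) = 1125093)
Mul(Function('t')(-1136), Pow(K, -1)) = Mul(-1136, Pow(1125093, -1)) = Mul(-1136, Rational(1, 1125093)) = Rational(-1136, 1125093)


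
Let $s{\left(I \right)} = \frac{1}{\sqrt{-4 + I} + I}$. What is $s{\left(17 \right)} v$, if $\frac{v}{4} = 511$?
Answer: $\frac{8687}{69} - \frac{511 \sqrt{13}}{69} \approx 99.197$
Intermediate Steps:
$s{\left(I \right)} = \frac{1}{I + \sqrt{-4 + I}}$
$v = 2044$ ($v = 4 \cdot 511 = 2044$)
$s{\left(17 \right)} v = \frac{1}{17 + \sqrt{-4 + 17}} \cdot 2044 = \frac{1}{17 + \sqrt{13}} \cdot 2044 = \frac{2044}{17 + \sqrt{13}}$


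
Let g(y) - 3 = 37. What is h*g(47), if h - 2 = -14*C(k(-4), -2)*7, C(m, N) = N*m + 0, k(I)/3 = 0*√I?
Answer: 80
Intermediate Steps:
g(y) = 40 (g(y) = 3 + 37 = 40)
k(I) = 0 (k(I) = 3*(0*√I) = 3*0 = 0)
C(m, N) = N*m
h = 2 (h = 2 - (-28)*0*7 = 2 - 14*0*7 = 2 + 0*7 = 2 + 0 = 2)
h*g(47) = 2*40 = 80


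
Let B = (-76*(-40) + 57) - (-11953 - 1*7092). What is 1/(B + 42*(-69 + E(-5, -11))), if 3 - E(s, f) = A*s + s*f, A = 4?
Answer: 1/17900 ≈ 5.5866e-5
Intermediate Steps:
E(s, f) = 3 - 4*s - f*s (E(s, f) = 3 - (4*s + s*f) = 3 - (4*s + f*s) = 3 + (-4*s - f*s) = 3 - 4*s - f*s)
B = 22142 (B = (3040 + 57) - (-11953 - 7092) = 3097 - 1*(-19045) = 3097 + 19045 = 22142)
1/(B + 42*(-69 + E(-5, -11))) = 1/(22142 + 42*(-69 + (3 - 4*(-5) - 1*(-11)*(-5)))) = 1/(22142 + 42*(-69 + (3 + 20 - 55))) = 1/(22142 + 42*(-69 - 32)) = 1/(22142 + 42*(-101)) = 1/(22142 - 4242) = 1/17900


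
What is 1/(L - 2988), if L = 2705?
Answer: -1/283 ≈ -0.0035336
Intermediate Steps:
1/(L - 2988) = 1/(2705 - 2988) = 1/(-283) = -1/283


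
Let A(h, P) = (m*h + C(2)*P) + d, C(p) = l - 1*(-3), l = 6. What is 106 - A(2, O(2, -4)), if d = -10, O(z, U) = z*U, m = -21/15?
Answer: 954/5 ≈ 190.80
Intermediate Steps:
m = -7/5 (m = -21*1/15 = -7/5 ≈ -1.4000)
O(z, U) = U*z
C(p) = 9 (C(p) = 6 - 1*(-3) = 6 + 3 = 9)
A(h, P) = -10 + 9*P - 7*h/5 (A(h, P) = (-7*h/5 + 9*P) - 10 = (9*P - 7*h/5) - 10 = -10 + 9*P - 7*h/5)
106 - A(2, O(2, -4)) = 106 - (-10 + 9*(-4*2) - 7/5*2) = 106 - (-10 + 9*(-8) - 14/5) = 106 - (-10 - 72 - 14/5) = 106 - 1*(-424/5) = 106 + 424/5 = 954/5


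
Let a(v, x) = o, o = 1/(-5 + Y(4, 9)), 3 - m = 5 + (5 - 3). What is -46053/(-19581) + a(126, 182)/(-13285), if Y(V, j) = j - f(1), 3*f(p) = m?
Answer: 3262988979/1387379120 ≈ 2.3519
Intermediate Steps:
m = -4 (m = 3 - (5 + (5 - 3)) = 3 - (5 + 2) = 3 - 1*7 = 3 - 7 = -4)
f(p) = -4/3 (f(p) = (1/3)*(-4) = -4/3)
Y(V, j) = 4/3 + j (Y(V, j) = j - 1*(-4/3) = j + 4/3 = 4/3 + j)
o = 3/16 (o = 1/(-5 + (4/3 + 9)) = 1/(-5 + 31/3) = 1/(16/3) = 3/16 ≈ 0.18750)
a(v, x) = 3/16
-46053/(-19581) + a(126, 182)/(-13285) = -46053/(-19581) + (3/16)/(-13285) = -46053*(-1/19581) + (3/16)*(-1/13285) = 15351/6527 - 3/212560 = 3262988979/1387379120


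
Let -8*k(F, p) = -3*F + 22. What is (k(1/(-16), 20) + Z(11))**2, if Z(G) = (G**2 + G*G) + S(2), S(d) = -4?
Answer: 906551881/16384 ≈ 55332.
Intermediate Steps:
k(F, p) = -11/4 + 3*F/8 (k(F, p) = -(-3*F + 22)/8 = -(22 - 3*F)/8 = -11/4 + 3*F/8)
Z(G) = -4 + 2*G**2 (Z(G) = (G**2 + G*G) - 4 = (G**2 + G**2) - 4 = 2*G**2 - 4 = -4 + 2*G**2)
(k(1/(-16), 20) + Z(11))**2 = ((-11/4 + (3/8)/(-16)) + (-4 + 2*11**2))**2 = ((-11/4 + (3/8)*(-1/16)) + (-4 + 2*121))**2 = ((-11/4 - 3/128) + (-4 + 242))**2 = (-355/128 + 238)**2 = (30109/128)**2 = 906551881/16384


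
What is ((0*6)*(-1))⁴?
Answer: 0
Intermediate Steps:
((0*6)*(-1))⁴ = (0*(-1))⁴ = 0⁴ = 0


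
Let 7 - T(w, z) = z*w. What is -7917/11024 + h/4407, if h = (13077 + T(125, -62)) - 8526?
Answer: 7753321/3737136 ≈ 2.0747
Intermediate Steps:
T(w, z) = 7 - w*z (T(w, z) = 7 - z*w = 7 - w*z)
h = 12308 (h = (13077 + (7 - 1*125*(-62))) - 8526 = (13077 + (7 + 7750)) - 8526 = (13077 + 7757) - 8526 = 20834 - 8526 = 12308)
-7917/11024 + h/4407 = -7917/11024 + 12308/4407 = -7917*1/11024 + 12308*(1/4407) = -609/848 + 12308/4407 = 7753321/3737136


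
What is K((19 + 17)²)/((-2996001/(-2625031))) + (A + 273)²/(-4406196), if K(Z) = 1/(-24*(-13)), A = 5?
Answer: -5056249715711/343225158177096 ≈ -0.014732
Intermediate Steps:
K(Z) = 1/312
K((19 + 17)²)/((-2996001/(-2625031))) + (A + 273)²/(-4406196) = 1/(312*((-2996001/(-2625031)))) + (5 + 273)²/(-4406196) = 1/(312*((-2996001*(-1/2625031)))) + 278²*(-1/4406196) = 1/(312*(2996001/2625031)) + 77284*(-1/4406196) = (1/312)*(2625031/2996001) - 19321/1101549 = 2625031/934752312 - 19321/1101549 = -5056249715711/343225158177096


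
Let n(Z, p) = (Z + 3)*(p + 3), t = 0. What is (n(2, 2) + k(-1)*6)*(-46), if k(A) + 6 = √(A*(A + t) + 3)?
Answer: -46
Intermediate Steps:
n(Z, p) = (3 + Z)*(3 + p)
k(A) = -6 + √(3 + A²) (k(A) = -6 + √(A*(A + 0) + 3) = -6 + √(A*A + 3) = -6 + √(A² + 3) = -6 + √(3 + A²))
(n(2, 2) + k(-1)*6)*(-46) = ((9 + 3*2 + 3*2 + 2*2) + (-6 + √(3 + (-1)²))*6)*(-46) = ((9 + 6 + 6 + 4) + (-6 + √(3 + 1))*6)*(-46) = (25 + (-6 + √4)*6)*(-46) = (25 + (-6 + 2)*6)*(-46) = (25 - 4*6)*(-46) = (25 - 24)*(-46) = 1*(-46) = -46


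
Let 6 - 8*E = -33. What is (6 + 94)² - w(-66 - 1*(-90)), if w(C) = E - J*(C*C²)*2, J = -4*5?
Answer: -4343719/8 ≈ -5.4297e+5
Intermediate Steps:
J = -20
E = 39/8 (E = ¾ - ⅛*(-33) = ¾ + 33/8 = 39/8 ≈ 4.8750)
w(C) = 39/8 + 40*C³ (w(C) = 39/8 - (-20*C*C²)*2 = 39/8 - (-20*C³)*2 = 39/8 - (-40)*C³ = 39/8 + 40*C³)
(6 + 94)² - w(-66 - 1*(-90)) = (6 + 94)² - (39/8 + 40*(-66 - 1*(-90))³) = 100² - (39/8 + 40*(-66 + 90)³) = 10000 - (39/8 + 40*24³) = 10000 - (39/8 + 40*13824) = 10000 - (39/8 + 552960) = 10000 - 1*4423719/8 = 10000 - 4423719/8 = -4343719/8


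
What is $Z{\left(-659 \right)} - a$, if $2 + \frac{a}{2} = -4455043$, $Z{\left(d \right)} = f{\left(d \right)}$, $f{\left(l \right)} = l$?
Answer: $8909431$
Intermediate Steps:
$Z{\left(d \right)} = d$
$a = -8910090$ ($a = -4 + 2 \left(-4455043\right) = -4 - 8910086 = -8910090$)
$Z{\left(-659 \right)} - a = -659 - -8910090 = -659 + 8910090 = 8909431$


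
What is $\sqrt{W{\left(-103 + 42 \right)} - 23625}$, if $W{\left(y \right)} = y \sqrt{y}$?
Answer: $\sqrt{-23625 - 61 i \sqrt{61}} \approx 1.55 - 153.71 i$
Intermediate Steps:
$W{\left(y \right)} = y^{\frac{3}{2}}$
$\sqrt{W{\left(-103 + 42 \right)} - 23625} = \sqrt{\left(-103 + 42\right)^{\frac{3}{2}} - 23625} = \sqrt{\left(-61\right)^{\frac{3}{2}} - 23625} = \sqrt{- 61 i \sqrt{61} - 23625} = \sqrt{-23625 - 61 i \sqrt{61}}$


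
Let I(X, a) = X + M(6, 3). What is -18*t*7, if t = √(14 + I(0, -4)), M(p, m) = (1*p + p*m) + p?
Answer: -252*√11 ≈ -835.79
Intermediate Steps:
M(p, m) = 2*p + m*p (M(p, m) = (p + m*p) + p = 2*p + m*p)
I(X, a) = 30 + X (I(X, a) = X + 6*(2 + 3) = X + 6*5 = X + 30 = 30 + X)
t = 2*√11 (t = √(14 + (30 + 0)) = √(14 + 30) = √44 = 2*√11 ≈ 6.6332)
-18*t*7 = -36*√11*7 = -252*√11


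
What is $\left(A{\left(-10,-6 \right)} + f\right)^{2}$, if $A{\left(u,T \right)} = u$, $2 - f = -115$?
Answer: $11449$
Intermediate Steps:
$f = 117$ ($f = 2 - -115 = 2 + 115 = 117$)
$\left(A{\left(-10,-6 \right)} + f\right)^{2} = \left(-10 + 117\right)^{2} = 107^{2} = 11449$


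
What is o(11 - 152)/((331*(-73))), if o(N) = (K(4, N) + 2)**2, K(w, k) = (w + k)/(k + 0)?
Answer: -175561/480384603 ≈ -0.00036546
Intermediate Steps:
K(w, k) = (k + w)/k
o(N) = (2 + (4 + N)/N)**2 (o(N) = ((N + 4)/N + 2)**2 = ((4 + N)/N + 2)**2 = (2 + (4 + N)/N)**2)
o(11 - 152)/((331*(-73))) = ((4 + 3*(11 - 152))**2/(11 - 152)**2)/((331*(-73))) = ((4 + 3*(-141))**2/(-141)**2)/(-24163) = ((4 - 423)**2/19881)*(-1/24163) = ((1/19881)*(-419)**2)*(-1/24163) = ((1/19881)*175561)*(-1/24163) = (175561/19881)*(-1/24163) = -175561/480384603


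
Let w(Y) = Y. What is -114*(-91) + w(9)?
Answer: 10383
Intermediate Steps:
-114*(-91) + w(9) = -114*(-91) + 9 = 10374 + 9 = 10383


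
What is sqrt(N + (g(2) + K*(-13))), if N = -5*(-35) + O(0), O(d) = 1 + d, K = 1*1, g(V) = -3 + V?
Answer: 9*sqrt(2) ≈ 12.728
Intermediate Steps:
K = 1
N = 176 (N = -5*(-35) + (1 + 0) = 175 + 1 = 176)
sqrt(N + (g(2) + K*(-13))) = sqrt(176 + ((-3 + 2) + 1*(-13))) = sqrt(176 + (-1 - 13)) = sqrt(176 - 14) = sqrt(162) = 9*sqrt(2)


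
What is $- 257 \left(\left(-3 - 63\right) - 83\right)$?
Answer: $38293$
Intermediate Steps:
$- 257 \left(\left(-3 - 63\right) - 83\right) = - 257 \left(-66 - 83\right) = \left(-257\right) \left(-149\right) = 38293$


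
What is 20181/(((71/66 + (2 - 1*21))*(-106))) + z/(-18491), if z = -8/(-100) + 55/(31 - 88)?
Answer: 2506893024602/236014038975 ≈ 10.622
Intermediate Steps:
z = -1261/1425 (z = -8*(-1/100) + 55/(-57) = 2/25 - 1/57*55 = 2/25 - 55/57 = -1261/1425 ≈ -0.88491)
20181/(((71/66 + (2 - 1*21))*(-106))) + z/(-18491) = 20181/(((71/66 + (2 - 1*21))*(-106))) - 1261/1425/(-18491) = 20181/(((71*(1/66) + (2 - 21))*(-106))) - 1261/1425*(-1/18491) = 20181/(((71/66 - 19)*(-106))) + 1261/26349675 = 20181/((-1183/66*(-106))) + 1261/26349675 = 20181/(62699/33) + 1261/26349675 = 20181*(33/62699) + 1261/26349675 = 95139/8957 + 1261/26349675 = 2506893024602/236014038975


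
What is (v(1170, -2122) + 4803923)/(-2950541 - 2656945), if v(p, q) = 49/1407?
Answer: -482794265/563552343 ≈ -0.85670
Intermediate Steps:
v(p, q) = 7/201 (v(p, q) = 49*(1/1407) = 7/201)
(v(1170, -2122) + 4803923)/(-2950541 - 2656945) = (7/201 + 4803923)/(-2950541 - 2656945) = (965588530/201)/(-5607486) = (965588530/201)*(-1/5607486) = -482794265/563552343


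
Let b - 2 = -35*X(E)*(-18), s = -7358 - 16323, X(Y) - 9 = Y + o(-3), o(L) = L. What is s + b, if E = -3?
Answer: -21789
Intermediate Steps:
X(Y) = 6 + Y (X(Y) = 9 + (Y - 3) = 9 + (-3 + Y) = 6 + Y)
s = -23681
b = 1892 (b = 2 - 35*(6 - 3)*(-18) = 2 - 35*3*(-18) = 2 - 105*(-18) = 2 + 1890 = 1892)
s + b = -23681 + 1892 = -21789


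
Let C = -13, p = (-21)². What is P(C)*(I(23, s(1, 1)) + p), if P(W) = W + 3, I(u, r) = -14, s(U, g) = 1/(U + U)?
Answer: -4270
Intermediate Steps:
s(U, g) = 1/(2*U)
p = 441
P(W) = 3 + W
P(C)*(I(23, s(1, 1)) + p) = (3 - 13)*(-14 + 441) = -10*427 = -4270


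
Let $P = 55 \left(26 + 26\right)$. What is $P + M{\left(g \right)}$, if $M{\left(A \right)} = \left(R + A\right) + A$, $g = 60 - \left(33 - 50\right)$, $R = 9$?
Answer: $3023$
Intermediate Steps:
$P = 2860$ ($P = 55 \cdot 52 = 2860$)
$g = 77$ ($g = 60 - \left(33 - 50\right) = 60 - -17 = 60 + 17 = 77$)
$M{\left(A \right)} = 9 + 2 A$ ($M{\left(A \right)} = \left(9 + A\right) + A = 9 + 2 A$)
$P + M{\left(g \right)} = 2860 + \left(9 + 2 \cdot 77\right) = 2860 + \left(9 + 154\right) = 2860 + 163 = 3023$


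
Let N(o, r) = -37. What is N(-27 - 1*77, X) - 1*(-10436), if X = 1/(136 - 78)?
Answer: 10399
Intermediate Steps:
X = 1/58 ≈ 0.017241
N(-27 - 1*77, X) - 1*(-10436) = -37 - 1*(-10436) = -37 + 10436 = 10399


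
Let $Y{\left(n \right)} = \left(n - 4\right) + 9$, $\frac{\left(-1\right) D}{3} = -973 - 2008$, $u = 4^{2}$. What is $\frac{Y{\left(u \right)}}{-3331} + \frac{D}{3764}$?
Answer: $\frac{29710089}{12537884} \approx 2.3696$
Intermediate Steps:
$u = 16$
$D = 8943$ ($D = - 3 \left(-973 - 2008\right) = \left(-3\right) \left(-2981\right) = 8943$)
$Y{\left(n \right)} = 5 + n$ ($Y{\left(n \right)} = \left(-4 + n\right) + 9 = 5 + n$)
$\frac{Y{\left(u \right)}}{-3331} + \frac{D}{3764} = \frac{5 + 16}{-3331} + \frac{8943}{3764} = 21 \left(- \frac{1}{3331}\right) + 8943 \cdot \frac{1}{3764} = - \frac{21}{3331} + \frac{8943}{3764} = \frac{29710089}{12537884}$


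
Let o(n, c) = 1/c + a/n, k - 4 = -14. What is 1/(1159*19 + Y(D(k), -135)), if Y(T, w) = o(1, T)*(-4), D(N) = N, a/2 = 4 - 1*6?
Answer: 5/110187 ≈ 4.5377e-5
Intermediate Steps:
k = -10 (k = 4 - 14 = -10)
a = -4 (a = 2*(4 - 1*6) = 2*(4 - 6) = 2*(-2) = -4)
o(n, c) = 1/c - 4/n
Y(T, w) = 16 - 4/T (Y(T, w) = (1/T - 4/1)*(-4) = (1/T - 4*1)*(-4) = (1/T - 4)*(-4) = (-4 + 1/T)*(-4) = 16 - 4/T)
1/(1159*19 + Y(D(k), -135)) = 1/(1159*19 + (16 - 4/(-10))) = 1/(22021 + (16 - 4*(-1/10))) = 1/(22021 + (16 + 2/5)) = 1/(22021 + 82/5) = 1/(110187/5) = 5/110187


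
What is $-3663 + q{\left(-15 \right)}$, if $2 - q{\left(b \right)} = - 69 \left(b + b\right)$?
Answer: $-5731$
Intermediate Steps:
$q{\left(b \right)} = 2 + 138 b$ ($q{\left(b \right)} = 2 - - 69 \left(b + b\right) = 2 - - 69 \cdot 2 b = 2 - - 138 b = 2 + 138 b$)
$-3663 + q{\left(-15 \right)} = -3663 + \left(2 + 138 \left(-15\right)\right) = -3663 + \left(2 - 2070\right) = -3663 - 2068 = -5731$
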